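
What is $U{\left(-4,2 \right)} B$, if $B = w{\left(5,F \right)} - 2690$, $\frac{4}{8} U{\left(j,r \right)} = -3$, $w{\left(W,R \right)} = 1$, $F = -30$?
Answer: $16134$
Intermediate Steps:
$U{\left(j,r \right)} = -6$ ($U{\left(j,r \right)} = 2 \left(-3\right) = -6$)
$B = -2689$ ($B = 1 - 2690 = -2689$)
$U{\left(-4,2 \right)} B = \left(-6\right) \left(-2689\right) = 16134$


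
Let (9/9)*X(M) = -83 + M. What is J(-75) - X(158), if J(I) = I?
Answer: -150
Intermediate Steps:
X(M) = -83 + M
J(-75) - X(158) = -75 - (-83 + 158) = -75 - 1*75 = -75 - 75 = -150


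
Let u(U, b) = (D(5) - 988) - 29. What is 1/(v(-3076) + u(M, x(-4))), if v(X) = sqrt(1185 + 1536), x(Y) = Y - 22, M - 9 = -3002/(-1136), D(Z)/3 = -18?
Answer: -357/381440 - sqrt(2721)/1144320 ≈ -0.00098151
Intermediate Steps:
D(Z) = -54 (D(Z) = 3*(-18) = -54)
M = 6613/568 (M = 9 - 3002/(-1136) = 9 - 3002*(-1/1136) = 9 + 1501/568 = 6613/568 ≈ 11.643)
x(Y) = -22 + Y
v(X) = sqrt(2721)
u(U, b) = -1071 (u(U, b) = (-54 - 988) - 29 = -1042 - 29 = -1071)
1/(v(-3076) + u(M, x(-4))) = 1/(sqrt(2721) - 1071) = 1/(-1071 + sqrt(2721))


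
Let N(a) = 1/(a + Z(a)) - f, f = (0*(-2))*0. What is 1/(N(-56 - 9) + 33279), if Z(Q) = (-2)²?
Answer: 61/2030018 ≈ 3.0049e-5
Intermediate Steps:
f = 0 (f = 0*0 = 0)
Z(Q) = 4
N(a) = 1/(4 + a) (N(a) = 1/(a + 4) - 1*0 = 1/(4 + a) + 0 = 1/(4 + a))
1/(N(-56 - 9) + 33279) = 1/(1/(4 + (-56 - 9)) + 33279) = 1/(1/(4 - 65) + 33279) = 1/(1/(-61) + 33279) = 1/(-1/61 + 33279) = 1/(2030018/61) = 61/2030018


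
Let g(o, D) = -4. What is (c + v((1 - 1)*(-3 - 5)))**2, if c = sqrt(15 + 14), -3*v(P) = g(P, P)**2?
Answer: 517/9 - 32*sqrt(29)/3 ≈ 0.0026865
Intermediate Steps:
v(P) = -16/3 (v(P) = -1/3*(-4)**2 = -1/3*16 = -16/3)
c = sqrt(29) ≈ 5.3852
(c + v((1 - 1)*(-3 - 5)))**2 = (sqrt(29) - 16/3)**2 = (-16/3 + sqrt(29))**2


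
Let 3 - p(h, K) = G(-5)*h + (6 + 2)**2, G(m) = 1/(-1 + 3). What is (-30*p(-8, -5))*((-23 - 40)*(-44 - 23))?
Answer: 7217910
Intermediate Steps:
G(m) = 1/2
p(h, K) = -61 - h/2 (p(h, K) = 3 - (h/2 + (6 + 2)**2) = 3 - (h/2 + 8**2) = 3 - (h/2 + 64) = 3 - (64 + h/2) = 3 + (-64 - h/2) = -61 - h/2)
(-30*p(-8, -5))*((-23 - 40)*(-44 - 23)) = (-30*(-61 - 1/2*(-8)))*((-23 - 40)*(-44 - 23)) = (-30*(-61 + 4))*(-63*(-67)) = -30*(-57)*4221 = 1710*4221 = 7217910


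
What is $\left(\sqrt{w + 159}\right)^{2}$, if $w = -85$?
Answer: $74$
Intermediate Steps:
$\left(\sqrt{w + 159}\right)^{2} = \left(\sqrt{-85 + 159}\right)^{2} = \left(\sqrt{74}\right)^{2} = 74$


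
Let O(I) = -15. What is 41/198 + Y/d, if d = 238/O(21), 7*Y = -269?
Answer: 216809/82467 ≈ 2.6290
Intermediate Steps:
Y = -269/7 (Y = (⅐)*(-269) = -269/7 ≈ -38.429)
d = -238/15 (d = 238/(-15) = 238*(-1/15) = -238/15 ≈ -15.867)
41/198 + Y/d = 41/198 - 269/(7*(-238/15)) = 41*(1/198) - 269/7*(-15/238) = 41/198 + 4035/1666 = 216809/82467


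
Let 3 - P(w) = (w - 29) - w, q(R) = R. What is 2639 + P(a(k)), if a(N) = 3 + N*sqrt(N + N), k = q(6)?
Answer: 2671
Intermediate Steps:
k = 6
a(N) = 3 + sqrt(2)*N**(3/2) (a(N) = 3 + N*sqrt(2*N) = 3 + N*(sqrt(2)*sqrt(N)) = 3 + sqrt(2)*N**(3/2))
P(w) = 32 (P(w) = 3 - ((w - 29) - w) = 3 - ((-29 + w) - w) = 3 - 1*(-29) = 3 + 29 = 32)
2639 + P(a(k)) = 2639 + 32 = 2671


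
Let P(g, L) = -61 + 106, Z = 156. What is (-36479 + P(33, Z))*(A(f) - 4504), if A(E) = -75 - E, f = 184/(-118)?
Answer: 9839693946/59 ≈ 1.6677e+8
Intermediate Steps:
f = -92/59 (f = 184*(-1/118) = -92/59 ≈ -1.5593)
P(g, L) = 45
(-36479 + P(33, Z))*(A(f) - 4504) = (-36479 + 45)*((-75 - 1*(-92/59)) - 4504) = -36434*((-75 + 92/59) - 4504) = -36434*(-4333/59 - 4504) = -36434*(-270069/59) = 9839693946/59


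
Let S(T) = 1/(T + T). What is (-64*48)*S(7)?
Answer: -1536/7 ≈ -219.43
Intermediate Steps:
S(T) = 1/(2*T)
(-64*48)*S(7) = (-64*48)*((½)/7) = -1536/7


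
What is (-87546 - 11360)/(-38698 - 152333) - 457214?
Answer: -87341948728/191031 ≈ -4.5721e+5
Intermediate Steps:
(-87546 - 11360)/(-38698 - 152333) - 457214 = -98906/(-191031) - 457214 = -98906*(-1/191031) - 457214 = 98906/191031 - 457214 = -87341948728/191031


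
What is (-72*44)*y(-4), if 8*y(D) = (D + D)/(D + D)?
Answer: -396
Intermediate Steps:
y(D) = ⅛ (y(D) = ((D + D)/(D + D))/8 = ((2*D)/((2*D)))/8 = ((2*D)*(1/(2*D)))/8 = (⅛)*1 = ⅛)
(-72*44)*y(-4) = -72*44*(⅛) = -3168*⅛ = -396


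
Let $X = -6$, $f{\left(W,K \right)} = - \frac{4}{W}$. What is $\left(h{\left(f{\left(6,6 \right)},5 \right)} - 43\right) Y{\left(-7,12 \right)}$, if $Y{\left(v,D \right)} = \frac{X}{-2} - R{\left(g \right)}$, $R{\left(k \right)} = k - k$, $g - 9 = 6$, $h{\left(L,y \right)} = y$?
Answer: $-114$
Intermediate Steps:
$g = 15$ ($g = 9 + 6 = 15$)
$R{\left(k \right)} = 0$
$Y{\left(v,D \right)} = 3$ ($Y{\left(v,D \right)} = - \frac{6}{-2} - 0 = \left(-6\right) \left(- \frac{1}{2}\right) + 0 = 3 + 0 = 3$)
$\left(h{\left(f{\left(6,6 \right)},5 \right)} - 43\right) Y{\left(-7,12 \right)} = \left(5 - 43\right) 3 = \left(-38\right) 3 = -114$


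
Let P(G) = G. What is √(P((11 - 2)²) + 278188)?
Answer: √278269 ≈ 527.51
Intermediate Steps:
√(P((11 - 2)²) + 278188) = √((11 - 2)² + 278188) = √(9² + 278188) = √(81 + 278188) = √278269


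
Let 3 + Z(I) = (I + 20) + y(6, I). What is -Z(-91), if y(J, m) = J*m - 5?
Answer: 625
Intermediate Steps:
y(J, m) = -5 + J*m
Z(I) = 12 + 7*I (Z(I) = -3 + ((I + 20) + (-5 + 6*I)) = -3 + ((20 + I) + (-5 + 6*I)) = -3 + (15 + 7*I) = 12 + 7*I)
-Z(-91) = -(12 + 7*(-91)) = -(12 - 637) = -1*(-625) = 625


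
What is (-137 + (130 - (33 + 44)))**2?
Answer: 7056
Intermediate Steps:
(-137 + (130 - (33 + 44)))**2 = (-137 + (130 - 1*77))**2 = (-137 + (130 - 77))**2 = (-137 + 53)**2 = (-84)**2 = 7056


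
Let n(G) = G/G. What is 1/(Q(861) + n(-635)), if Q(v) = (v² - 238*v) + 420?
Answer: 1/536824 ≈ 1.8628e-6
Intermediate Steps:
Q(v) = 420 + v² - 238*v
n(G) = 1
1/(Q(861) + n(-635)) = 1/((420 + 861² - 238*861) + 1) = 1/((420 + 741321 - 204918) + 1) = 1/(536823 + 1) = 1/536824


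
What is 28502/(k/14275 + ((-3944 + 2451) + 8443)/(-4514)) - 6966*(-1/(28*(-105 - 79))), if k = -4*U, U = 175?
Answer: -94628420543887/5274156496 ≈ -17942.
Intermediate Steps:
k = -700 (k = -4*175 = -700)
28502/(k/14275 + ((-3944 + 2451) + 8443)/(-4514)) - 6966*(-1/(28*(-105 - 79))) = 28502/(-700/14275 + ((-3944 + 2451) + 8443)/(-4514)) - 6966*(-1/(28*(-105 - 79))) = 28502/(-700*1/14275 + (-1493 + 8443)*(-1/4514)) - 6966/((-184*(-28))) = 28502/(-28/571 + 6950*(-1/4514)) - 6966/5152 = 28502/(-28/571 - 3475/2257) - 6966*1/5152 = 28502/(-2047421/1288747) - 3483/2576 = 28502*(-1288747/2047421) - 3483/2576 = -36731866994/2047421 - 3483/2576 = -94628420543887/5274156496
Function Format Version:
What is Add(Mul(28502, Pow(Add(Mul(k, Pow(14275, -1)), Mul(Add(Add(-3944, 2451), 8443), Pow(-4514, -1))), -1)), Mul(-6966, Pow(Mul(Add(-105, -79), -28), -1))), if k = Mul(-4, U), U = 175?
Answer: Rational(-94628420543887, 5274156496) ≈ -17942.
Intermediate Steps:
k = -700 (k = Mul(-4, 175) = -700)
Add(Mul(28502, Pow(Add(Mul(k, Pow(14275, -1)), Mul(Add(Add(-3944, 2451), 8443), Pow(-4514, -1))), -1)), Mul(-6966, Pow(Mul(Add(-105, -79), -28), -1))) = Add(Mul(28502, Pow(Add(Mul(-700, Pow(14275, -1)), Mul(Add(Add(-3944, 2451), 8443), Pow(-4514, -1))), -1)), Mul(-6966, Pow(Mul(Add(-105, -79), -28), -1))) = Add(Mul(28502, Pow(Add(Mul(-700, Rational(1, 14275)), Mul(Add(-1493, 8443), Rational(-1, 4514))), -1)), Mul(-6966, Pow(Mul(-184, -28), -1))) = Add(Mul(28502, Pow(Add(Rational(-28, 571), Mul(6950, Rational(-1, 4514))), -1)), Mul(-6966, Pow(5152, -1))) = Add(Mul(28502, Pow(Add(Rational(-28, 571), Rational(-3475, 2257)), -1)), Mul(-6966, Rational(1, 5152))) = Add(Mul(28502, Pow(Rational(-2047421, 1288747), -1)), Rational(-3483, 2576)) = Add(Mul(28502, Rational(-1288747, 2047421)), Rational(-3483, 2576)) = Add(Rational(-36731866994, 2047421), Rational(-3483, 2576)) = Rational(-94628420543887, 5274156496)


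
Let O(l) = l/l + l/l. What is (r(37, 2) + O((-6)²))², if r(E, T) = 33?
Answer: 1225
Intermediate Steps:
O(l) = 2 (O(l) = 1 + 1 = 2)
(r(37, 2) + O((-6)²))² = (33 + 2)² = 35² = 1225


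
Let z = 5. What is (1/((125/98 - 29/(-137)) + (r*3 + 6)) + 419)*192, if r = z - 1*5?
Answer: 8089452096/100523 ≈ 80474.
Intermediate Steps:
r = 0 (r = 5 - 1*5 = 5 - 5 = 0)
(1/((125/98 - 29/(-137)) + (r*3 + 6)) + 419)*192 = (1/((125/98 - 29/(-137)) + (0*3 + 6)) + 419)*192 = (1/((125*(1/98) - 29*(-1/137)) + (0 + 6)) + 419)*192 = (1/((125/98 + 29/137) + 6) + 419)*192 = (1/(19967/13426 + 6) + 419)*192 = (1/(100523/13426) + 419)*192 = (13426/100523 + 419)*192 = (42132563/100523)*192 = 8089452096/100523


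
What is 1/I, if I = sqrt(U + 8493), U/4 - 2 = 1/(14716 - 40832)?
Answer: sqrt(868357)/85918 ≈ 0.010846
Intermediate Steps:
U = 52231/6529 (U = 8 + 4/(14716 - 40832) = 8 + 4/(-26116) = 8 + 4*(-1/26116) = 8 - 1/6529 = 52231/6529 ≈ 7.9998)
I = 646*sqrt(868357)/6529 (I = sqrt(52231/6529 + 8493) = sqrt(55503028/6529) = 646*sqrt(868357)/6529 ≈ 92.201)
1/I = 1/(646*sqrt(868357)/6529) = sqrt(868357)/85918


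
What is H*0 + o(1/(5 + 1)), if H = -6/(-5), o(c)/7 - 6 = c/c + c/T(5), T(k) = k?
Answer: 1477/30 ≈ 49.233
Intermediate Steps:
o(c) = 49 + 7*c/5 (o(c) = 42 + 7*(c/c + c/5) = 42 + 7*(1 + c*(⅕)) = 42 + 7*(1 + c/5) = 42 + (7 + 7*c/5) = 49 + 7*c/5)
H = 6/5 (H = -6*(-1)/5 = -2*(-⅗) = 6/5 ≈ 1.2000)
H*0 + o(1/(5 + 1)) = (6/5)*0 + (49 + 7/(5*(5 + 1))) = 0 + (49 + (7/5)/6) = 0 + (49 + (7/5)*(⅙)) = 0 + (49 + 7/30) = 0 + 1477/30 = 1477/30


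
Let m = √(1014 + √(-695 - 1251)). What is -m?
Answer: -√(1014 + I*√1946) ≈ -31.851 - 0.6925*I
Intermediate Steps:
m = √(1014 + I*√1946) (m = √(1014 + √(-1946)) = √(1014 + I*√1946) ≈ 31.851 + 0.6925*I)
-m = -√(1014 + I*√1946)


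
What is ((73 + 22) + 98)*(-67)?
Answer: -12931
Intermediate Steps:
((73 + 22) + 98)*(-67) = (95 + 98)*(-67) = 193*(-67) = -12931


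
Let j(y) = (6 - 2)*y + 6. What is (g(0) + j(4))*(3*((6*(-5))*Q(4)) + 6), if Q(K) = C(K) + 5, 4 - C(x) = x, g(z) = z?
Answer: -9768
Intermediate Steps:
C(x) = 4 - x
Q(K) = 9 - K (Q(K) = (4 - K) + 5 = 9 - K)
j(y) = 6 + 4*y (j(y) = 4*y + 6 = 6 + 4*y)
(g(0) + j(4))*(3*((6*(-5))*Q(4)) + 6) = (0 + (6 + 4*4))*(3*((6*(-5))*(9 - 1*4)) + 6) = (0 + (6 + 16))*(3*(-30*(9 - 4)) + 6) = (0 + 22)*(3*(-30*5) + 6) = 22*(3*(-150) + 6) = 22*(-450 + 6) = 22*(-444) = -9768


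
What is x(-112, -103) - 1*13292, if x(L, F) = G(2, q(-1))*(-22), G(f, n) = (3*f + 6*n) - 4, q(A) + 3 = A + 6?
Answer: -13600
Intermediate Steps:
q(A) = 3 + A (q(A) = -3 + (A + 6) = -3 + (6 + A) = 3 + A)
G(f, n) = -4 + 3*f + 6*n
x(L, F) = -308 (x(L, F) = (-4 + 3*2 + 6*(3 - 1))*(-22) = (-4 + 6 + 6*2)*(-22) = (-4 + 6 + 12)*(-22) = 14*(-22) = -308)
x(-112, -103) - 1*13292 = -308 - 1*13292 = -308 - 13292 = -13600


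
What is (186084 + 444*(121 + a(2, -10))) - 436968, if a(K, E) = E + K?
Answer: -200712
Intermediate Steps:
(186084 + 444*(121 + a(2, -10))) - 436968 = (186084 + 444*(121 + (-10 + 2))) - 436968 = (186084 + 444*(121 - 8)) - 436968 = (186084 + 444*113) - 436968 = (186084 + 50172) - 436968 = 236256 - 436968 = -200712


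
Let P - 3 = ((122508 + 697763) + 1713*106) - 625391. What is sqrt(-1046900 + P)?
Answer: I*sqrt(670439) ≈ 818.8*I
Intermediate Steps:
P = 376461 (P = 3 + (((122508 + 697763) + 1713*106) - 625391) = 3 + ((820271 + 181578) - 625391) = 3 + (1001849 - 625391) = 3 + 376458 = 376461)
sqrt(-1046900 + P) = sqrt(-1046900 + 376461) = sqrt(-670439) = I*sqrt(670439)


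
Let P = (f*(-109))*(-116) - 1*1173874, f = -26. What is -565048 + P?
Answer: -2067666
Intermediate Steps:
P = -1502618 (P = -26*(-109)*(-116) - 1*1173874 = 2834*(-116) - 1173874 = -328744 - 1173874 = -1502618)
-565048 + P = -565048 - 1502618 = -2067666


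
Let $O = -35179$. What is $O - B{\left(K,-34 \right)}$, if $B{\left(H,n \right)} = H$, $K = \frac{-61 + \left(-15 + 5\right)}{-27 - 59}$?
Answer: $- \frac{3025465}{86} \approx -35180.0$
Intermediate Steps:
$K = \frac{71}{86}$ ($K = \frac{-61 - 10}{-86} = \left(-71\right) \left(- \frac{1}{86}\right) = \frac{71}{86} \approx 0.82558$)
$O - B{\left(K,-34 \right)} = -35179 - \frac{71}{86} = - \frac{3025465}{86}$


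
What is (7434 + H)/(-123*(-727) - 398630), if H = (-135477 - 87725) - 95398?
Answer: 311166/309209 ≈ 1.0063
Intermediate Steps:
H = -318600 (H = -223202 - 95398 = -318600)
(7434 + H)/(-123*(-727) - 398630) = (7434 - 318600)/(-123*(-727) - 398630) = -311166/(89421 - 398630) = -311166/(-309209) = -311166*(-1/309209) = 311166/309209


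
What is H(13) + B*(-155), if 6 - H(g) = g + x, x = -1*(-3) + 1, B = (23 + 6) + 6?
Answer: -5436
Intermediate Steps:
B = 35 (B = 29 + 6 = 35)
x = 4 (x = 3 + 1 = 4)
H(g) = 2 - g (H(g) = 6 - (g + 4) = 6 - (4 + g) = 6 + (-4 - g) = 2 - g)
H(13) + B*(-155) = (2 - 1*13) + 35*(-155) = (2 - 13) - 5425 = -11 - 5425 = -5436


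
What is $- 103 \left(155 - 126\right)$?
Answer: $-2987$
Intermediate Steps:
$- 103 \left(155 - 126\right) = \left(-103\right) 29 = -2987$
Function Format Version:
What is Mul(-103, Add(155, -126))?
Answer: -2987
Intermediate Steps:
Mul(-103, Add(155, -126)) = Mul(-103, 29) = -2987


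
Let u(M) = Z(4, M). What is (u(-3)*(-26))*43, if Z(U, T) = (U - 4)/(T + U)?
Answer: 0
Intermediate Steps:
Z(U, T) = (-4 + U)/(T + U)
u(M) = 0 (u(M) = (-4 + 4)/(M + 4) = 0/(4 + M) = 0)
(u(-3)*(-26))*43 = (0*(-26))*43 = 0*43 = 0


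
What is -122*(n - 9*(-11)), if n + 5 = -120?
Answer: 3172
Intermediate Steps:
n = -125 (n = -5 - 120 = -125)
-122*(n - 9*(-11)) = -122*(-125 - 9*(-11)) = -122*(-125 + 99) = -122*(-26) = 3172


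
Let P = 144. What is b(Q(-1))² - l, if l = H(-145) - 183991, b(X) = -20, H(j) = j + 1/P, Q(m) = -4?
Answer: 26573183/144 ≈ 1.8454e+5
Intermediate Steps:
H(j) = 1/144 + j (H(j) = j + 1/144 = 1/144 + j)
l = -26515583/144 (l = (1/144 - 145) - 183991 = -20879/144 - 183991 = -26515583/144 ≈ -1.8414e+5)
b(Q(-1))² - l = (-20)² - 1*(-26515583/144) = 400 + 26515583/144 = 26573183/144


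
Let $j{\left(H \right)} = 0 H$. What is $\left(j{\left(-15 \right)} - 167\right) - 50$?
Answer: $-217$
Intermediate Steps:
$j{\left(H \right)} = 0$
$\left(j{\left(-15 \right)} - 167\right) - 50 = \left(0 - 167\right) - 50 = -167 - 50 = -217$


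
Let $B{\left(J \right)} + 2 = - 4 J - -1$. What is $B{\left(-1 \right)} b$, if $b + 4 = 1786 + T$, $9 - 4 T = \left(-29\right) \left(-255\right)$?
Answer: $- \frac{387}{2} \approx -193.5$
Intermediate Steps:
$T = - \frac{3693}{2}$ ($T = \frac{9}{4} - \frac{\left(-29\right) \left(-255\right)}{4} = \frac{9}{4} - \frac{7395}{4} = - \frac{3693}{2} \approx -1846.5$)
$B{\left(J \right)} = -1 - 4 J$ ($B{\left(J \right)} = -2 - \left(-1 + 4 J\right) = -1 - 4 J$)
$b = - \frac{129}{2}$ ($b = -4 + \left(1786 - \frac{3693}{2}\right) = -4 - \frac{121}{2} = - \frac{129}{2} \approx -64.5$)
$B{\left(-1 \right)} b = \left(-1 - -4\right) \left(- \frac{129}{2}\right) = \left(-1 + 4\right) \left(- \frac{129}{2}\right) = 3 \left(- \frac{129}{2}\right) = - \frac{387}{2}$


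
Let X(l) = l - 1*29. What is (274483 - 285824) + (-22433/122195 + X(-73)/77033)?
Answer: -106755111505514/9413047435 ≈ -11341.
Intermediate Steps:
X(l) = -29 + l (X(l) = l - 29 = -29 + l)
(274483 - 285824) + (-22433/122195 + X(-73)/77033) = (274483 - 285824) + (-22433/122195 + (-29 - 73)/77033) = -11341 + (-22433*1/122195 - 102*1/77033) = -11341 + (-22433/122195 - 102/77033) = -11341 - 1740545179/9413047435 = -106755111505514/9413047435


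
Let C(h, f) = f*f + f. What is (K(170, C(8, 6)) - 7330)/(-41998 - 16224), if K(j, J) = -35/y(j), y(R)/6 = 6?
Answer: 263915/2095992 ≈ 0.12591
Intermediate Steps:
y(R) = 36 (y(R) = 6*6 = 36)
C(h, f) = f + f² (C(h, f) = f² + f = f + f²)
K(j, J) = -35/36
(K(170, C(8, 6)) - 7330)/(-41998 - 16224) = (-35/36 - 7330)/(-41998 - 16224) = -263915/36/(-58222) = -263915/36*(-1/58222) = 263915/2095992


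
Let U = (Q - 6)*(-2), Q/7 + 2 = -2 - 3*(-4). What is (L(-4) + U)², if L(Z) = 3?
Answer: 9409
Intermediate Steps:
Q = 56 (Q = -14 + 7*(-2 - 3*(-4)) = -14 + 7*(-2 + 12) = -14 + 7*10 = -14 + 70 = 56)
U = -100 (U = (56 - 6)*(-2) = 50*(-2) = -100)
(L(-4) + U)² = (3 - 100)² = (-97)² = 9409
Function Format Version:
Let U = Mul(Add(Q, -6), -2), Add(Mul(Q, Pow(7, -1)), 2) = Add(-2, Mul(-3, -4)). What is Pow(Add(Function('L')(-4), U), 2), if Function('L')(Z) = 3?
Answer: 9409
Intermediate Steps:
Q = 56 (Q = Add(-14, Mul(7, Add(-2, Mul(-3, -4)))) = Add(-14, Mul(7, Add(-2, 12))) = Add(-14, Mul(7, 10)) = Add(-14, 70) = 56)
U = -100 (U = Mul(Add(56, -6), -2) = Mul(50, -2) = -100)
Pow(Add(Function('L')(-4), U), 2) = Pow(Add(3, -100), 2) = Pow(-97, 2) = 9409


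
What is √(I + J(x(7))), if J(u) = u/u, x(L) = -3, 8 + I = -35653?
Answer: 2*I*√8915 ≈ 188.84*I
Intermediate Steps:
I = -35661 (I = -8 - 35653 = -35661)
J(u) = 1
√(I + J(x(7))) = √(-35661 + 1) = √(-35660) = 2*I*√8915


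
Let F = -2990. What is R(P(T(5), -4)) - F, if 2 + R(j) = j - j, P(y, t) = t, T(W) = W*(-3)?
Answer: 2988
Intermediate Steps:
T(W) = -3*W
R(j) = -2 (R(j) = -2 + (j - j) = -2 + 0 = -2)
R(P(T(5), -4)) - F = -2 - 1*(-2990) = -2 + 2990 = 2988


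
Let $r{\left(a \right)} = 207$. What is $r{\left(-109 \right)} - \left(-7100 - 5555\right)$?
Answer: $12862$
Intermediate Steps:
$r{\left(-109 \right)} - \left(-7100 - 5555\right) = 207 - \left(-7100 - 5555\right) = 207 - -12655 = 207 + 12655 = 12862$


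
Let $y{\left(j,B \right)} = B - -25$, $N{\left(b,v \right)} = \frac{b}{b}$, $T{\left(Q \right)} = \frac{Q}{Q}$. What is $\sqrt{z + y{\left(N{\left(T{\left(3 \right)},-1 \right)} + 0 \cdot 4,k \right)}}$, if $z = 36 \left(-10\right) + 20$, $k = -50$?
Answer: $i \sqrt{365} \approx 19.105 i$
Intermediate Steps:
$T{\left(Q \right)} = 1$
$N{\left(b,v \right)} = 1$
$z = -340$ ($z = -360 + 20 = -340$)
$y{\left(j,B \right)} = 25 + B$ ($y{\left(j,B \right)} = B + 25 = 25 + B$)
$\sqrt{z + y{\left(N{\left(T{\left(3 \right)},-1 \right)} + 0 \cdot 4,k \right)}} = \sqrt{-340 + \left(25 - 50\right)} = \sqrt{-340 - 25} = \sqrt{-365} = i \sqrt{365}$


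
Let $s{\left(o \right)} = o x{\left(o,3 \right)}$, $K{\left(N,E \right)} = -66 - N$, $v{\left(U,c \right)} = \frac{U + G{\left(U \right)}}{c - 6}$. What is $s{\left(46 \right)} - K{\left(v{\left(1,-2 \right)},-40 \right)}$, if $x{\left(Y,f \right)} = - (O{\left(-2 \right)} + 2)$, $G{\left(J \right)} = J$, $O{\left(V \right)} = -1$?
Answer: $\frac{79}{4} \approx 19.75$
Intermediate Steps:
$x{\left(Y,f \right)} = -1$ ($x{\left(Y,f \right)} = - (-1 + 2) = \left(-1\right) 1 = -1$)
$v{\left(U,c \right)} = \frac{2 U}{-6 + c}$ ($v{\left(U,c \right)} = \frac{U + U}{c - 6} = \frac{2 U}{-6 + c}$)
$s{\left(o \right)} = - o$ ($s{\left(o \right)} = o \left(-1\right) = - o$)
$s{\left(46 \right)} - K{\left(v{\left(1,-2 \right)},-40 \right)} = \left(-1\right) 46 - \left(-66 - 2 \cdot 1 \frac{1}{-6 - 2}\right) = -46 - \left(-66 - 2 \cdot 1 \frac{1}{-8}\right) = -46 - \left(-66 - 2 \cdot 1 \left(- \frac{1}{8}\right)\right) = -46 - \left(-66 - - \frac{1}{4}\right) = -46 - \left(-66 + \frac{1}{4}\right) = -46 - - \frac{263}{4} = -46 + \frac{263}{4} = \frac{79}{4}$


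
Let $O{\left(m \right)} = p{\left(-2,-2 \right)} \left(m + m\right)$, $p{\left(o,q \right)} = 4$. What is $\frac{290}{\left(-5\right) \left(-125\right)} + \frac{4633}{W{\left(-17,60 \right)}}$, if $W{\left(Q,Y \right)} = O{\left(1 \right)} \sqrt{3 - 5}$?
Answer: $\frac{58}{125} - \frac{4633 i \sqrt{2}}{16} \approx 0.464 - 409.5 i$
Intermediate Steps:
$O{\left(m \right)} = 8 m$ ($O{\left(m \right)} = 4 \left(m + m\right) = 4 \cdot 2 m = 8 m$)
$W{\left(Q,Y \right)} = 8 i \sqrt{2}$ ($W{\left(Q,Y \right)} = 8 \cdot 1 \sqrt{3 - 5} = 8 \sqrt{-2} = 8 i \sqrt{2}$)
$\frac{290}{\left(-5\right) \left(-125\right)} + \frac{4633}{W{\left(-17,60 \right)}} = \frac{290}{\left(-5\right) \left(-125\right)} + \frac{4633}{8 i \sqrt{2}} = \frac{290}{625} + 4633 \left(- \frac{i \sqrt{2}}{16}\right) = 290 \cdot \frac{1}{625} - \frac{4633 i \sqrt{2}}{16} = \frac{58}{125} - \frac{4633 i \sqrt{2}}{16}$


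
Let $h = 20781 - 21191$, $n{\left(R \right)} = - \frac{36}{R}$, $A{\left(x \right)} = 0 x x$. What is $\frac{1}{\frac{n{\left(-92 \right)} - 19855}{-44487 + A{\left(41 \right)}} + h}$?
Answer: $- \frac{1023201}{419055754} \approx -0.0024417$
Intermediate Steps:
$A{\left(x \right)} = 0$ ($A{\left(x \right)} = 0 x = 0$)
$h = -410$ ($h = 20781 - 21191 = -410$)
$\frac{1}{\frac{n{\left(-92 \right)} - 19855}{-44487 + A{\left(41 \right)}} + h} = \frac{1}{\frac{- \frac{36}{-92} - 19855}{-44487 + 0} - 410} = \frac{1}{\frac{\left(-36\right) \left(- \frac{1}{92}\right) - 19855}{-44487} - 410} = \frac{1}{\left(\frac{9}{23} - 19855\right) \left(- \frac{1}{44487}\right) - 410} = \frac{1}{\left(- \frac{456656}{23}\right) \left(- \frac{1}{44487}\right) - 410} = \frac{1}{\frac{456656}{1023201} - 410} = \frac{1}{- \frac{419055754}{1023201}} = - \frac{1023201}{419055754}$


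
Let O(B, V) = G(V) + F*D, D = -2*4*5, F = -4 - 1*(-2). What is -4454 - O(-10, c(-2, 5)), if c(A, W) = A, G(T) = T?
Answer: -4532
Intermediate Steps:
F = -2 (F = -4 + 2 = -2)
D = -40 (D = -8*5 = -40)
O(B, V) = 80 + V (O(B, V) = V - 2*(-40) = V + 80 = 80 + V)
-4454 - O(-10, c(-2, 5)) = -4454 - (80 - 2) = -4454 - 1*78 = -4454 - 78 = -4532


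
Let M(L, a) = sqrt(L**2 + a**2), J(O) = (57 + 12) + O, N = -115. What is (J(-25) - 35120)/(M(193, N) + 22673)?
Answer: -795278148/514014455 + 35076*sqrt(50474)/514014455 ≈ -1.5319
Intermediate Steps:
J(O) = 69 + O
(J(-25) - 35120)/(M(193, N) + 22673) = ((69 - 25) - 35120)/(sqrt(193**2 + (-115)**2) + 22673) = (44 - 35120)/(sqrt(37249 + 13225) + 22673) = -35076/(sqrt(50474) + 22673) = -35076/(22673 + sqrt(50474))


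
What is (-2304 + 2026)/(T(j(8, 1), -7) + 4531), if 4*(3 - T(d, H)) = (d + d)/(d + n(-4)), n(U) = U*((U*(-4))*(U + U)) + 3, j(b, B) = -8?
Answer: -70473/1149371 ≈ -0.061314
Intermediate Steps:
n(U) = 3 - 8*U³ (n(U) = U*((-4*U)*(2*U)) + 3 = U*(-8*U²) + 3 = -8*U³ + 3 = 3 - 8*U³)
T(d, H) = 3 - d/(2*(515 + d)) (T(d, H) = 3 - (d + d)/(4*(d + (3 - 8*(-4)³))) = 3 - 2*d/(4*(d + (3 - 8*(-64)))) = 3 - 2*d/(4*(d + (3 + 512))) = 3 - 2*d/(4*(d + 515)) = 3 - 2*d/(4*(515 + d)) = 3 - d/(2*(515 + d)))
(-2304 + 2026)/(T(j(8, 1), -7) + 4531) = (-2304 + 2026)/(5*(618 - 8)/(2*(515 - 8)) + 4531) = -278/((5/2)*610/507 + 4531) = -278/((5/2)*(1/507)*610 + 4531) = -278/(1525/507 + 4531) = -278/2298742/507 = -278*507/2298742 = -70473/1149371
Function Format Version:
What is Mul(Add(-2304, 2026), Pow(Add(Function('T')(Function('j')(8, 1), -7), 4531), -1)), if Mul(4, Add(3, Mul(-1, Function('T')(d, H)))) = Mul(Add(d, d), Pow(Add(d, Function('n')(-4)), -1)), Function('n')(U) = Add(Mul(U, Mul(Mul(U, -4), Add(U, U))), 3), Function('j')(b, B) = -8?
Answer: Rational(-70473, 1149371) ≈ -0.061314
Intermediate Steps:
Function('n')(U) = Add(3, Mul(-8, Pow(U, 3))) (Function('n')(U) = Add(Mul(U, Mul(Mul(-4, U), Mul(2, U))), 3) = Add(Mul(U, Mul(-8, Pow(U, 2))), 3) = Add(Mul(-8, Pow(U, 3)), 3) = Add(3, Mul(-8, Pow(U, 3))))
Function('T')(d, H) = Add(3, Mul(Rational(-1, 2), d, Pow(Add(515, d), -1))) (Function('T')(d, H) = Add(3, Mul(Rational(-1, 4), Mul(Add(d, d), Pow(Add(d, Add(3, Mul(-8, Pow(-4, 3)))), -1)))) = Add(3, Mul(Rational(-1, 4), Mul(Mul(2, d), Pow(Add(d, Add(3, Mul(-8, -64))), -1)))) = Add(3, Mul(Rational(-1, 4), Mul(Mul(2, d), Pow(Add(d, Add(3, 512)), -1)))) = Add(3, Mul(Rational(-1, 4), Mul(Mul(2, d), Pow(Add(d, 515), -1)))) = Add(3, Mul(Rational(-1, 4), Mul(Mul(2, d), Pow(Add(515, d), -1)))) = Add(3, Mul(Rational(-1, 4), Mul(2, d, Pow(Add(515, d), -1)))) = Add(3, Mul(Rational(-1, 2), d, Pow(Add(515, d), -1))))
Mul(Add(-2304, 2026), Pow(Add(Function('T')(Function('j')(8, 1), -7), 4531), -1)) = Mul(Add(-2304, 2026), Pow(Add(Mul(Rational(5, 2), Pow(Add(515, -8), -1), Add(618, -8)), 4531), -1)) = Mul(-278, Pow(Add(Mul(Rational(5, 2), Pow(507, -1), 610), 4531), -1)) = Mul(-278, Pow(Add(Mul(Rational(5, 2), Rational(1, 507), 610), 4531), -1)) = Mul(-278, Pow(Add(Rational(1525, 507), 4531), -1)) = Mul(-278, Pow(Rational(2298742, 507), -1)) = Mul(-278, Rational(507, 2298742)) = Rational(-70473, 1149371)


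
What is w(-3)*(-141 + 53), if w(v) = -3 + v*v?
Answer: -528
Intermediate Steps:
w(v) = -3 + v**2
w(-3)*(-141 + 53) = (-3 + (-3)**2)*(-141 + 53) = (-3 + 9)*(-88) = 6*(-88) = -528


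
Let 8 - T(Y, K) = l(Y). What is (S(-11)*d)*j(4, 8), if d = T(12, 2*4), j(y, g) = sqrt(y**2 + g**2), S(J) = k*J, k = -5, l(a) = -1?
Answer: 1980*sqrt(5) ≈ 4427.4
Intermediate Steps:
T(Y, K) = 9 (T(Y, K) = 8 - 1*(-1) = 8 + 1 = 9)
S(J) = -5*J
j(y, g) = sqrt(g**2 + y**2)
d = 9
(S(-11)*d)*j(4, 8) = (-5*(-11)*9)*sqrt(8**2 + 4**2) = (55*9)*sqrt(64 + 16) = 495*sqrt(80) = 495*(4*sqrt(5)) = 1980*sqrt(5)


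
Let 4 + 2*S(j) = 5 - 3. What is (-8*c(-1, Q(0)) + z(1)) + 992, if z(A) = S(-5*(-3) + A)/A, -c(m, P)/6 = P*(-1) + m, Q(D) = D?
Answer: 943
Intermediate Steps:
S(j) = -1 (S(j) = -2 + (5 - 3)/2 = -2 + (1/2)*2 = -2 + 1 = -1)
c(m, P) = -6*m + 6*P (c(m, P) = -6*(P*(-1) + m) = -6*(-P + m) = -6*(m - P) = -6*m + 6*P)
z(A) = -1/A
(-8*c(-1, Q(0)) + z(1)) + 992 = (-8*(-6*(-1) + 6*0) - 1/1) + 992 = (-8*(6 + 0) - 1*1) + 992 = (-8*6 - 1) + 992 = (-48 - 1) + 992 = -49 + 992 = 943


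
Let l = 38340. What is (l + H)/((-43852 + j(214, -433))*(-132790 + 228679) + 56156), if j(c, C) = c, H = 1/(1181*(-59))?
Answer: -2671492859/291561186103654 ≈ -9.1627e-6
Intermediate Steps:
H = -1/69679 (H = 1/(-69679) = -1/69679 ≈ -1.4352e-5)
(l + H)/((-43852 + j(214, -433))*(-132790 + 228679) + 56156) = (38340 - 1/69679)/((-43852 + 214)*(-132790 + 228679) + 56156) = 2671492859/(69679*(-43638*95889 + 56156)) = 2671492859/(69679*(-4184404182 + 56156)) = (2671492859/69679)/(-4184348026) = (2671492859/69679)*(-1/4184348026) = -2671492859/291561186103654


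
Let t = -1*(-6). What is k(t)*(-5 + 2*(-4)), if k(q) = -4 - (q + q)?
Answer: 208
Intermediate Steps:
t = 6
k(q) = -4 - 2*q
k(t)*(-5 + 2*(-4)) = (-4 - 2*6)*(-5 + 2*(-4)) = (-4 - 12)*(-5 - 8) = -16*(-13) = 208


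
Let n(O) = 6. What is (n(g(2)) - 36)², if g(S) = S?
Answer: 900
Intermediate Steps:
(n(g(2)) - 36)² = (6 - 36)² = (-30)² = 900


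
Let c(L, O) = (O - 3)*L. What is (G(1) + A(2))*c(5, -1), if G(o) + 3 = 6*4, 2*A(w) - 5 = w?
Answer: -490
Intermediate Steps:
c(L, O) = L*(-3 + O) (c(L, O) = (-3 + O)*L = L*(-3 + O))
A(w) = 5/2 + w/2
G(o) = 21 (G(o) = -3 + 6*4 = -3 + 24 = 21)
(G(1) + A(2))*c(5, -1) = (21 + (5/2 + (1/2)*2))*(5*(-3 - 1)) = (21 + (5/2 + 1))*(5*(-4)) = (21 + 7/2)*(-20) = (49/2)*(-20) = -490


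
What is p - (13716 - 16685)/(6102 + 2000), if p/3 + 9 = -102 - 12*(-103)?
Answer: 27347219/8102 ≈ 3375.4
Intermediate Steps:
p = 3375 (p = -27 + 3*(-102 - 12*(-103)) = -27 + 3*(-102 + 1236) = -27 + 3*1134 = -27 + 3402 = 3375)
p - (13716 - 16685)/(6102 + 2000) = 3375 - (13716 - 16685)/(6102 + 2000) = 3375 - (-2969)/8102 = 3375 - 1*(-2969/8102) = 3375 + 2969/8102 = 27347219/8102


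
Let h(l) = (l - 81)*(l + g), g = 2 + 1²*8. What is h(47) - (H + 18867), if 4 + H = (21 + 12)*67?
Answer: -23012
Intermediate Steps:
g = 10 (g = 2 + 1*8 = 2 + 8 = 10)
H = 2207 (H = -4 + (21 + 12)*67 = -4 + 33*67 = -4 + 2211 = 2207)
h(l) = (-81 + l)*(10 + l) (h(l) = (l - 81)*(l + 10) = (-81 + l)*(10 + l))
h(47) - (H + 18867) = (-810 + 47² - 71*47) - (2207 + 18867) = (-810 + 2209 - 3337) - 1*21074 = -1938 - 21074 = -23012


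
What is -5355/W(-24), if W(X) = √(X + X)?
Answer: 1785*I*√3/4 ≈ 772.93*I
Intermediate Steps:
W(X) = √2*√X (W(X) = √(2*X) = √2*√X)
-5355/W(-24) = -5355*(-I*√3/12) = -(-1785)*I*√3/4 = 1785*I*√3/4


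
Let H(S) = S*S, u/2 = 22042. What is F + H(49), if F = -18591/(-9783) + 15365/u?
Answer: 345486069337/143757924 ≈ 2403.3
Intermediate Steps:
u = 44084 (u = 2*22042 = 44084)
H(S) = S²
F = 323293813/143757924 (F = -18591/(-9783) + 15365/44084 = -18591*(-1/9783) + 15365*(1/44084) = 6197/3261 + 15365/44084 = 323293813/143757924 ≈ 2.2489)
F + H(49) = 323293813/143757924 + 49² = 323293813/143757924 + 2401 = 345486069337/143757924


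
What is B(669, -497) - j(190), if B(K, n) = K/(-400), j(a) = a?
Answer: -76669/400 ≈ -191.67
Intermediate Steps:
B(K, n) = -K/400 (B(K, n) = K*(-1/400) = -K/400)
B(669, -497) - j(190) = -1/400*669 - 1*190 = -669/400 - 190 = -76669/400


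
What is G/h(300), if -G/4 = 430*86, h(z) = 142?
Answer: -73960/71 ≈ -1041.7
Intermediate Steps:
G = -147920 (G = -1720*86 = -4*36980 = -147920)
G/h(300) = -147920/142 = -147920*1/142 = -73960/71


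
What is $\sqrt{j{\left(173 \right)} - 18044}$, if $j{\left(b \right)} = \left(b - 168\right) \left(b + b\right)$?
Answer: $i \sqrt{16314} \approx 127.73 i$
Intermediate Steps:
$j{\left(b \right)} = 2 b \left(-168 + b\right)$ ($j{\left(b \right)} = \left(-168 + b\right) 2 b = 2 b \left(-168 + b\right)$)
$\sqrt{j{\left(173 \right)} - 18044} = \sqrt{2 \cdot 173 \left(-168 + 173\right) - 18044} = \sqrt{2 \cdot 173 \cdot 5 - 18044} = \sqrt{1730 - 18044} = \sqrt{-16314} = i \sqrt{16314}$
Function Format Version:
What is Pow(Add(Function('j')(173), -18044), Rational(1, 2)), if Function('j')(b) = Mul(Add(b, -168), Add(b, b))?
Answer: Mul(I, Pow(16314, Rational(1, 2))) ≈ Mul(127.73, I)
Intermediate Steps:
Function('j')(b) = Mul(2, b, Add(-168, b)) (Function('j')(b) = Mul(Add(-168, b), Mul(2, b)) = Mul(2, b, Add(-168, b)))
Pow(Add(Function('j')(173), -18044), Rational(1, 2)) = Pow(Add(Mul(2, 173, Add(-168, 173)), -18044), Rational(1, 2)) = Pow(Add(Mul(2, 173, 5), -18044), Rational(1, 2)) = Pow(Add(1730, -18044), Rational(1, 2)) = Pow(-16314, Rational(1, 2)) = Mul(I, Pow(16314, Rational(1, 2)))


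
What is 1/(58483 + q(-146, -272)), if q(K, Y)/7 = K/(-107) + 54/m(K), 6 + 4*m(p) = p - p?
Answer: 107/6231739 ≈ 1.7170e-5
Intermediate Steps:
m(p) = -3/2 (m(p) = -3/2 + (p - p)/4 = -3/2 + (1/4)*0 = -3/2 + 0 = -3/2)
q(K, Y) = -252 - 7*K/107 (q(K, Y) = 7*(K/(-107) + 54/(-3/2)) = 7*(K*(-1/107) + 54*(-2/3)) = 7*(-K/107 - 36) = 7*(-36 - K/107) = -252 - 7*K/107)
1/(58483 + q(-146, -272)) = 1/(58483 + (-252 - 7/107*(-146))) = 1/(58483 + (-252 + 1022/107)) = 1/(58483 - 25942/107) = 1/(6231739/107) = 107/6231739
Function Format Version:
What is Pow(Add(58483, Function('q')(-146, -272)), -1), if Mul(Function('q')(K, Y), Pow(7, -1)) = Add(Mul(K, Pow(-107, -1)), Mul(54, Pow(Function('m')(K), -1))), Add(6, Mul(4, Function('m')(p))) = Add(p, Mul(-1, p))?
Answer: Rational(107, 6231739) ≈ 1.7170e-5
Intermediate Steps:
Function('m')(p) = Rational(-3, 2) (Function('m')(p) = Add(Rational(-3, 2), Mul(Rational(1, 4), Add(p, Mul(-1, p)))) = Add(Rational(-3, 2), Mul(Rational(1, 4), 0)) = Add(Rational(-3, 2), 0) = Rational(-3, 2))
Function('q')(K, Y) = Add(-252, Mul(Rational(-7, 107), K)) (Function('q')(K, Y) = Mul(7, Add(Mul(K, Pow(-107, -1)), Mul(54, Pow(Rational(-3, 2), -1)))) = Mul(7, Add(Mul(K, Rational(-1, 107)), Mul(54, Rational(-2, 3)))) = Mul(7, Add(Mul(Rational(-1, 107), K), -36)) = Mul(7, Add(-36, Mul(Rational(-1, 107), K))) = Add(-252, Mul(Rational(-7, 107), K)))
Pow(Add(58483, Function('q')(-146, -272)), -1) = Pow(Add(58483, Add(-252, Mul(Rational(-7, 107), -146))), -1) = Pow(Add(58483, Add(-252, Rational(1022, 107))), -1) = Pow(Add(58483, Rational(-25942, 107)), -1) = Pow(Rational(6231739, 107), -1) = Rational(107, 6231739)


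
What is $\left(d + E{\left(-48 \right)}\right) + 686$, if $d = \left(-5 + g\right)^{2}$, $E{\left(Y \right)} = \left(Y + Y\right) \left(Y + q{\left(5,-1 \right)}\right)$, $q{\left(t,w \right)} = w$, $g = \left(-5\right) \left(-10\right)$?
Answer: $7415$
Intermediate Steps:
$g = 50$
$E{\left(Y \right)} = 2 Y \left(-1 + Y\right)$ ($E{\left(Y \right)} = \left(Y + Y\right) \left(Y - 1\right) = 2 Y \left(-1 + Y\right)$)
$d = 2025$ ($d = \left(-5 + 50\right)^{2} = 45^{2} = 2025$)
$\left(d + E{\left(-48 \right)}\right) + 686 = \left(2025 + 2 \left(-48\right) \left(-1 - 48\right)\right) + 686 = \left(2025 + 2 \left(-48\right) \left(-49\right)\right) + 686 = \left(2025 + 4704\right) + 686 = 6729 + 686 = 7415$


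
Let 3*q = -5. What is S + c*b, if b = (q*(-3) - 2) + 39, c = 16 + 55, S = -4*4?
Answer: 2966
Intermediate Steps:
q = -5/3 (q = (⅓)*(-5) = -5/3 ≈ -1.6667)
S = -16
c = 71
b = 42 (b = (-5/3*(-3) - 2) + 39 = (5 - 2) + 39 = 3 + 39 = 42)
S + c*b = -16 + 71*42 = -16 + 2982 = 2966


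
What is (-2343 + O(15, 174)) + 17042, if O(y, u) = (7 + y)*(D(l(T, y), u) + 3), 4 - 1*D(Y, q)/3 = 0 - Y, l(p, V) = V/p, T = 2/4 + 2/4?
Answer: 16019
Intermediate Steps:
T = 1 (T = 2*(¼) + 2*(¼) = ½ + ½ = 1)
D(Y, q) = 12 + 3*Y (D(Y, q) = 12 - 3*(0 - Y) = 12 - (-3)*Y = 12 + 3*Y)
O(y, u) = (7 + y)*(15 + 3*y) (O(y, u) = (7 + y)*((12 + 3*(y/1)) + 3) = (7 + y)*((12 + 3*(y*1)) + 3) = (7 + y)*((12 + 3*y) + 3) = (7 + y)*(15 + 3*y))
(-2343 + O(15, 174)) + 17042 = (-2343 + (105 + 3*15² + 36*15)) + 17042 = (-2343 + (105 + 3*225 + 540)) + 17042 = (-2343 + (105 + 675 + 540)) + 17042 = (-2343 + 1320) + 17042 = -1023 + 17042 = 16019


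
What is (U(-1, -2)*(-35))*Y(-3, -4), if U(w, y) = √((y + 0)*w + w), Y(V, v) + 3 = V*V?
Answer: -210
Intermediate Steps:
Y(V, v) = -3 + V² (Y(V, v) = -3 + V*V = -3 + V²)
U(w, y) = √(w + w*y) (U(w, y) = √(y*w + w) = √(w*y + w) = √(w + w*y))
(U(-1, -2)*(-35))*Y(-3, -4) = (√(-(1 - 2))*(-35))*(-3 + (-3)²) = (√(-1*(-1))*(-35))*(-3 + 9) = (√1*(-35))*6 = (1*(-35))*6 = -35*6 = -210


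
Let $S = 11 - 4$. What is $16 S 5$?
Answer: $560$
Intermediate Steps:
$S = 7$
$16 S 5 = 16 \cdot 7 \cdot 5 = 112 \cdot 5 = 560$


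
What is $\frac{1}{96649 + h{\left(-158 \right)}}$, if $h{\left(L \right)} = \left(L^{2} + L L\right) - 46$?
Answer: $\frac{1}{146531} \approx 6.8245 \cdot 10^{-6}$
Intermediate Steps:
$h{\left(L \right)} = -46 + 2 L^{2}$ ($h{\left(L \right)} = \left(L^{2} + L^{2}\right) - 46 = 2 L^{2} - 46 = -46 + 2 L^{2}$)
$\frac{1}{96649 + h{\left(-158 \right)}} = \frac{1}{96649 - \left(46 - 2 \left(-158\right)^{2}\right)} = \frac{1}{96649 + \left(-46 + 2 \cdot 24964\right)} = \frac{1}{96649 + \left(-46 + 49928\right)} = \frac{1}{96649 + 49882} = \frac{1}{146531}$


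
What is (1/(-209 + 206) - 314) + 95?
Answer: -658/3 ≈ -219.33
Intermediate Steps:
(1/(-209 + 206) - 314) + 95 = (1/(-3) - 314) + 95 = (-1/3 - 314) + 95 = -943/3 + 95 = -658/3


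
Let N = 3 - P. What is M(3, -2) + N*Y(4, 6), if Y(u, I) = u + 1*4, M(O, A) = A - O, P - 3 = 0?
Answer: -5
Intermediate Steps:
P = 3 (P = 3 + 0 = 3)
N = 0 (N = 3 - 1*3 = 3 - 3 = 0)
Y(u, I) = 4 + u (Y(u, I) = u + 4 = 4 + u)
M(3, -2) + N*Y(4, 6) = (-2 - 1*3) + 0*(4 + 4) = (-2 - 3) + 0*8 = -5 + 0 = -5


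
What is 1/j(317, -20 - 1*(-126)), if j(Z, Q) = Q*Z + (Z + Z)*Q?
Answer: 1/100806 ≈ 9.9200e-6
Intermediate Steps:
j(Z, Q) = 3*Q*Z (j(Z, Q) = Q*Z + (2*Z)*Q = Q*Z + 2*Q*Z = 3*Q*Z)
1/j(317, -20 - 1*(-126)) = 1/(3*(-20 - 1*(-126))*317) = 1/(3*(-20 + 126)*317) = 1/(3*106*317) = 1/100806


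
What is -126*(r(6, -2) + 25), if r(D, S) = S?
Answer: -2898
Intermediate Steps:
-126*(r(6, -2) + 25) = -126*(-2 + 25) = -126*23 = -9*322 = -2898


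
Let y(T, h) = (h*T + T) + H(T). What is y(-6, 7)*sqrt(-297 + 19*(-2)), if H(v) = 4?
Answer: -44*I*sqrt(335) ≈ -805.33*I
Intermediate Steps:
y(T, h) = 4 + T + T*h (y(T, h) = (h*T + T) + 4 = (T*h + T) + 4 = (T + T*h) + 4 = 4 + T + T*h)
y(-6, 7)*sqrt(-297 + 19*(-2)) = (4 - 6 - 6*7)*sqrt(-297 + 19*(-2)) = (4 - 6 - 42)*sqrt(-297 - 38) = -44*I*sqrt(335)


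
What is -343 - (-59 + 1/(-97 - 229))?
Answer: -92583/326 ≈ -284.00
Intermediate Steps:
-343 - (-59 + 1/(-97 - 229)) = -343 - (-59 + 1/(-326)) = -343 - (-59 - 1/326) = -343 - 1*(-19235/326) = -343 + 19235/326 = -92583/326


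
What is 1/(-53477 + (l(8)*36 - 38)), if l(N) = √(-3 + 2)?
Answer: -53515/2863856521 - 36*I/2863856521 ≈ -1.8686e-5 - 1.257e-8*I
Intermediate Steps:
l(N) = I (l(N) = √(-1) = I)
1/(-53477 + (l(8)*36 - 38)) = 1/(-53477 + (I*36 - 38)) = 1/(-53477 + (36*I - 38)) = 1/(-53477 + (-38 + 36*I)) = 1/(-53515 + 36*I) = (-53515 - 36*I)/2863856521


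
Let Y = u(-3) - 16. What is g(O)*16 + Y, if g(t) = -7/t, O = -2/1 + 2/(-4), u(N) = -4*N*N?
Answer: -36/5 ≈ -7.2000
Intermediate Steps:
u(N) = -4*N²
O = -5/2 (O = -2*1 + 2*(-¼) = -2 - ½ = -5/2 ≈ -2.5000)
Y = -52 (Y = -4*(-3)² - 16 = -4*9 - 16 = -36 - 16 = -52)
g(O)*16 + Y = -7/(-5/2)*16 - 52 = -7*(-⅖)*16 - 52 = (14/5)*16 - 52 = 224/5 - 52 = -36/5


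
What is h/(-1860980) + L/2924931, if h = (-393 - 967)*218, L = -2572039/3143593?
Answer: 136303366429981481/855566258226956067 ≈ 0.15931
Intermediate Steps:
L = -2572039/3143593 (L = -2572039*1/3143593 = -2572039/3143593 ≈ -0.81818)
h = -296480 (h = -1360*218 = -296480)
h/(-1860980) + L/2924931 = -296480/(-1860980) - 2572039/3143593/2924931 = -296480*(-1/1860980) - 2572039/3143593*1/2924931 = 14824/93049 - 2572039/9194792617083 = 136303366429981481/855566258226956067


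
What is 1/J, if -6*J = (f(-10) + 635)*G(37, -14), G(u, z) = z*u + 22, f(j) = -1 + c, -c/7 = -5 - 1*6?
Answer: 1/58776 ≈ 1.7014e-5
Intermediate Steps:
c = 77 (c = -7*(-5 - 1*6) = -7*(-5 - 6) = -7*(-11) = 77)
f(j) = 76 (f(j) = -1 + 77 = 76)
G(u, z) = 22 + u*z (G(u, z) = u*z + 22 = 22 + u*z)
J = 58776 (J = -(76 + 635)*(22 + 37*(-14))/6 = -237*(22 - 518)/2 = -237*(-496)/2 = -⅙*(-352656) = 58776)
1/J = 1/58776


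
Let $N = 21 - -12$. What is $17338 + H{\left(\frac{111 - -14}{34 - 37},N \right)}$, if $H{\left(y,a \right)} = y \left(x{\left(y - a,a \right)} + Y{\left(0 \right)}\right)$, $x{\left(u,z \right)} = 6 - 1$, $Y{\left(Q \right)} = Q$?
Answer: $\frac{51389}{3} \approx 17130.0$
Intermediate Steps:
$x{\left(u,z \right)} = 5$ ($x{\left(u,z \right)} = 6 - 1 = 5$)
$N = 33$ ($N = 21 + 12 = 33$)
$H{\left(y,a \right)} = 5 y$ ($H{\left(y,a \right)} = y \left(5 + 0\right) = y 5 = 5 y$)
$17338 + H{\left(\frac{111 - -14}{34 - 37},N \right)} = 17338 + 5 \frac{111 - -14}{34 - 37} = 17338 + 5 \frac{111 + 14}{-3} = 17338 + 5 \cdot 125 \left(- \frac{1}{3}\right) = 17338 + 5 \left(- \frac{125}{3}\right) = 17338 - \frac{625}{3} = \frac{51389}{3}$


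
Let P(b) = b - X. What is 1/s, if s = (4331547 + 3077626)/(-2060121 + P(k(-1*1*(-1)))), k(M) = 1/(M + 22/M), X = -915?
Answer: -47361737/170410979 ≈ -0.27793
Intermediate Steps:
P(b) = 915 + b (P(b) = b - 1*(-915) = b + 915 = 915 + b)
s = -170410979/47361737 (s = (4331547 + 3077626)/(-2060121 + (915 + (-1*1*(-1))/(22 + (-1*1*(-1))**2))) = 7409173/(-2060121 + (915 + (-1*(-1))/(22 + (-1*(-1))**2))) = 7409173/(-2060121 + (915 + 1/(22 + 1**2))) = 7409173/(-2060121 + (915 + 1/(22 + 1))) = 7409173/(-2060121 + (915 + 1/23)) = 7409173/(-2060121 + 21046/23) = 7409173/(-47361737/23) = 7409173*(-23/47361737) = -170410979/47361737 ≈ -3.5981)
1/s = 1/(-170410979/47361737) = -47361737/170410979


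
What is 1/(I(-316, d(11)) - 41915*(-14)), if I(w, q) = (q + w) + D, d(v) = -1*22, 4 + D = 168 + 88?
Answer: 1/586724 ≈ 1.7044e-6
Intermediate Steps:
D = 252 (D = -4 + (168 + 88) = -4 + 256 = 252)
d(v) = -22
I(w, q) = 252 + q + w (I(w, q) = (q + w) + 252 = 252 + q + w)
1/(I(-316, d(11)) - 41915*(-14)) = 1/((252 - 22 - 316) - 41915*(-14)) = 1/(-86 + 586810) = 1/586724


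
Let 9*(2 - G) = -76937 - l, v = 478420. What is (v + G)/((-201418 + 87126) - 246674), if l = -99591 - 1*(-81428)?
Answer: -2182286/1624347 ≈ -1.3435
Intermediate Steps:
l = -18163 (l = -99591 + 81428 = -18163)
G = 58792/9 (G = 2 - (-76937 - 1*(-18163))/9 = 2 - (-76937 + 18163)/9 = 2 - 1/9*(-58774) = 2 + 58774/9 = 58792/9 ≈ 6532.4)
(v + G)/((-201418 + 87126) - 246674) = (478420 + 58792/9)/((-201418 + 87126) - 246674) = 4364572/(9*(-114292 - 246674)) = (4364572/9)/(-360966) = (4364572/9)*(-1/360966) = -2182286/1624347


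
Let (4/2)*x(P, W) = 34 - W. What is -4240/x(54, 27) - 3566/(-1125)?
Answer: -9515038/7875 ≈ -1208.3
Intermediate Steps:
x(P, W) = 17 - W/2 (x(P, W) = (34 - W)/2 = 17 - W/2)
-4240/x(54, 27) - 3566/(-1125) = -4240/(17 - 1/2*27) - 3566/(-1125) = -4240/(17 - 27/2) - 3566*(-1/1125) = -4240/7/2 + 3566/1125 = -4240*2/7 + 3566/1125 = -8480/7 + 3566/1125 = -9515038/7875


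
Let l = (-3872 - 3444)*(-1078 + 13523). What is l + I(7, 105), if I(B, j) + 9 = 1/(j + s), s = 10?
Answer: -10470477334/115 ≈ -9.1048e+7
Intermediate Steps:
I(B, j) = -9 + 1/(10 + j) (I(B, j) = -9 + 1/(j + 10) = -9 + 1/(10 + j))
l = -91047620 (l = -7316*12445 = -91047620)
l + I(7, 105) = -91047620 + (-89 - 9*105)/(10 + 105) = -91047620 + (-89 - 945)/115 = -91047620 + (1/115)*(-1034) = -91047620 - 1034/115 = -10470477334/115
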